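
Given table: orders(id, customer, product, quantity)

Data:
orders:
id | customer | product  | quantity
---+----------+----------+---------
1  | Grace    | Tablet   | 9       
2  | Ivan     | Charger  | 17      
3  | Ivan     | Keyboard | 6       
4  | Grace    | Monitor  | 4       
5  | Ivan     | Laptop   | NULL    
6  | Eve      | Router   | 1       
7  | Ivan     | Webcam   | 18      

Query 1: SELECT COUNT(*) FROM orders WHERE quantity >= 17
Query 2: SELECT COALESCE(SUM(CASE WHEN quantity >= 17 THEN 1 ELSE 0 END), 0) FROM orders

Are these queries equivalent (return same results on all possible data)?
Yes, equivalent

Both queries return: [(2,)]

Reason: COUNT with WHERE vs conditional SUM (COALESCE handles empty-table NULL)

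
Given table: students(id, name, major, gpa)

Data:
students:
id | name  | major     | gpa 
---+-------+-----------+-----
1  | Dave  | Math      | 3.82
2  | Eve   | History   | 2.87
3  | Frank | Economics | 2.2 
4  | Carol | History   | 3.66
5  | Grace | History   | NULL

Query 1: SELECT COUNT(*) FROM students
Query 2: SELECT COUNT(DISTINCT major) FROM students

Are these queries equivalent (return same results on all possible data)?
No, not equivalent

Query 1 returns: [(5,)]
Query 2 returns: [(3,)]

Reason: COUNT(*) counts rows, COUNT(DISTINCT major) counts unique majors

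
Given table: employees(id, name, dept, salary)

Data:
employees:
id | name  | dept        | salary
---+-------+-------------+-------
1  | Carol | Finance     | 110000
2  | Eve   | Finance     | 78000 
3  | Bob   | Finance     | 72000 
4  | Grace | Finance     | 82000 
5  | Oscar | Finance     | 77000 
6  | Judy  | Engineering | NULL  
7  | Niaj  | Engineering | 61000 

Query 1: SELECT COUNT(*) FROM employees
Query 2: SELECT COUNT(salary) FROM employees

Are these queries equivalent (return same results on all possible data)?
No, not equivalent

Query 1 returns: [(7,)]
Query 2 returns: [(6,)]

Reason: COUNT(*) includes NULLs, COUNT(column) excludes them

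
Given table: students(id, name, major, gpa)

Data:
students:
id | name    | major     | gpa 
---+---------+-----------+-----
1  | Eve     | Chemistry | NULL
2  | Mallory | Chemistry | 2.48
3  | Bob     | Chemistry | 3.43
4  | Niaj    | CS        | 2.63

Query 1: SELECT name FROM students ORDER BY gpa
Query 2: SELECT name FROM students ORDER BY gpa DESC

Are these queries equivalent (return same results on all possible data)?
No, not equivalent

Query 1 returns: [('Eve',), ('Mallory',), ('Niaj',), ('Bob',)]
Query 2 returns: [('Bob',), ('Niaj',), ('Mallory',), ('Eve',)]

Reason: ASC vs DESC gives opposite ordering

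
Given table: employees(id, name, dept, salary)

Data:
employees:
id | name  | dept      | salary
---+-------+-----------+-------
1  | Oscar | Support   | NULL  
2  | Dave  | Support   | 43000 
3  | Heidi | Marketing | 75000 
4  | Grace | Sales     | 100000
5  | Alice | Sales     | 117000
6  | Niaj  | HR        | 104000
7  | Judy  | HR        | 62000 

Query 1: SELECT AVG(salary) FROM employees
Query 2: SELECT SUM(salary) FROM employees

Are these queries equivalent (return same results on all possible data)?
No, not equivalent

Query 1 returns: [(83500.0,)]
Query 2 returns: [(501000,)]

Reason: AVG vs SUM give different aggregate values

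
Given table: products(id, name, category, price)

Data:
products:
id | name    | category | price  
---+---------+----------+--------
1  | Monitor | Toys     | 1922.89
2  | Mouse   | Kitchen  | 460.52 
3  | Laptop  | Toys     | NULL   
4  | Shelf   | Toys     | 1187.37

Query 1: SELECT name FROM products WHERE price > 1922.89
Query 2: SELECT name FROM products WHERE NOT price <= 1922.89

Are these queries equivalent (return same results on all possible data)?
Yes, equivalent

Both queries return: []

Reason: Both filter price > 1922.89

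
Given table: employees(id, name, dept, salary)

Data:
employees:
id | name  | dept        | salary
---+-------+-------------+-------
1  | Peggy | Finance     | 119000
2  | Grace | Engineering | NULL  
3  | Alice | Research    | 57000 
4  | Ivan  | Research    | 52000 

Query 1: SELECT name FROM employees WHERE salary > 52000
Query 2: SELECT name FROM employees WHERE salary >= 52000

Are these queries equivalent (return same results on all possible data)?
No, not equivalent

Query 1 returns: [('Peggy',), ('Alice',)]
Query 2 returns: [('Peggy',), ('Alice',), ('Ivan',)]

Reason: > vs >= gives different results when salary = 52000 exists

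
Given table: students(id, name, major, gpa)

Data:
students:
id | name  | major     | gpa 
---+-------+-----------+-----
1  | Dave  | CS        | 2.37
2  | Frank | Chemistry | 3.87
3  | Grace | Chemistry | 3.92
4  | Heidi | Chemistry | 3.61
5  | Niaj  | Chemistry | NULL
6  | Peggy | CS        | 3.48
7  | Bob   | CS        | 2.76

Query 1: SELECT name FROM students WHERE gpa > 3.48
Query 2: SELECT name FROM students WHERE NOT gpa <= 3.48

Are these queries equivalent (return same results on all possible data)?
Yes, equivalent

Both queries return: [('Frank',), ('Grace',), ('Heidi',)]

Reason: Both filter gpa > 3.48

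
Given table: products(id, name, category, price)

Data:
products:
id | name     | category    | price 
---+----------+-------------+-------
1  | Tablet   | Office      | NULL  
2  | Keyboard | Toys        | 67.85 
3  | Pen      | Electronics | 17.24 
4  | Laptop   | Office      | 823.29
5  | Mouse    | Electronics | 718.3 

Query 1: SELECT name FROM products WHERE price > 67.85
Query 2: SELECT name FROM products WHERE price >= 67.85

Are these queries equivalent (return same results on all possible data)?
No, not equivalent

Query 1 returns: [('Laptop',), ('Mouse',)]
Query 2 returns: [('Keyboard',), ('Laptop',), ('Mouse',)]

Reason: > vs >= gives different results when price = 67.85 exists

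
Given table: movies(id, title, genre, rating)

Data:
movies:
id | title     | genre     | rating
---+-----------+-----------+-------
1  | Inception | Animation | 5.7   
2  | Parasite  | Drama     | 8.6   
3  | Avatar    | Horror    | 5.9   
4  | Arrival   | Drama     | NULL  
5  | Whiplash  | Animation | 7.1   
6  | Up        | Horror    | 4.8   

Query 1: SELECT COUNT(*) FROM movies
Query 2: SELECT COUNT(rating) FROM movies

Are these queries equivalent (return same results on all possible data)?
No, not equivalent

Query 1 returns: [(6,)]
Query 2 returns: [(5,)]

Reason: COUNT(*) includes NULLs, COUNT(column) excludes them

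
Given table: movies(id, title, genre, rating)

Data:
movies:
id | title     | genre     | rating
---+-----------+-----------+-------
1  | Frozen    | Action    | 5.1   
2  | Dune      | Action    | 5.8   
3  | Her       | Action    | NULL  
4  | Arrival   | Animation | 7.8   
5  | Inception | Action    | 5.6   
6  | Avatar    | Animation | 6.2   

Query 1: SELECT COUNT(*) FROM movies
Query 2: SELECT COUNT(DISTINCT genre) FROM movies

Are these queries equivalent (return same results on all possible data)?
No, not equivalent

Query 1 returns: [(6,)]
Query 2 returns: [(2,)]

Reason: COUNT(*) counts rows, COUNT(DISTINCT genre) counts unique genres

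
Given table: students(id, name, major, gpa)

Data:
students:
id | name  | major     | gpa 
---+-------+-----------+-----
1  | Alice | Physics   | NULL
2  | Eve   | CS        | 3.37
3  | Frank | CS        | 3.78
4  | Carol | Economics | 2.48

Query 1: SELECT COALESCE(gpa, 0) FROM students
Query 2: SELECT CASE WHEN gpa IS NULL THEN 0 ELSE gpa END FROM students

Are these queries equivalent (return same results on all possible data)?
Yes, equivalent

Both queries return: [(0,), (2.48,), (3.37,), (3.78,)]

Reason: COALESCE vs CASE for NULL handling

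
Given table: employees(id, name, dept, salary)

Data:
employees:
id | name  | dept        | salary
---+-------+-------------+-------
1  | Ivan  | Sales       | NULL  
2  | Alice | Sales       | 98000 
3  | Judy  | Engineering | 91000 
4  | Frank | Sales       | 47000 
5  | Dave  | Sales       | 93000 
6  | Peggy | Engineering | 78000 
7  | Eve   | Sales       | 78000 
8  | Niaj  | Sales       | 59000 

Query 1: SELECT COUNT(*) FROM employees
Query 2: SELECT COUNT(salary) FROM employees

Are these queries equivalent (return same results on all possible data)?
No, not equivalent

Query 1 returns: [(8,)]
Query 2 returns: [(7,)]

Reason: COUNT(*) includes NULLs, COUNT(column) excludes them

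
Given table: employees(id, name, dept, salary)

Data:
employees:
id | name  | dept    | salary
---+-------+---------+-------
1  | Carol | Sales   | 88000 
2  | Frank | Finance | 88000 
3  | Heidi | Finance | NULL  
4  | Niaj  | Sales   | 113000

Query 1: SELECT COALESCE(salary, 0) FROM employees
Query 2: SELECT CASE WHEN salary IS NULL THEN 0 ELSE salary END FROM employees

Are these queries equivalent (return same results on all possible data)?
Yes, equivalent

Both queries return: [(0,), (88000,), (88000,), (113000,)]

Reason: COALESCE vs CASE for NULL handling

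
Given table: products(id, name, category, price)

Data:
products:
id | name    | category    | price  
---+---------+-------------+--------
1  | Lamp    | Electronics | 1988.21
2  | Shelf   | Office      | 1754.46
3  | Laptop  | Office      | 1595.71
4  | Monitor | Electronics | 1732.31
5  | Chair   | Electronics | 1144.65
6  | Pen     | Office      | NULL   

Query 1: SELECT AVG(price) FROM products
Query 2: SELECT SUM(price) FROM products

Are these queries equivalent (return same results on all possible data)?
No, not equivalent

Query 1 returns: [(1643.068,)]
Query 2 returns: [(8215.34,)]

Reason: AVG vs SUM give different aggregate values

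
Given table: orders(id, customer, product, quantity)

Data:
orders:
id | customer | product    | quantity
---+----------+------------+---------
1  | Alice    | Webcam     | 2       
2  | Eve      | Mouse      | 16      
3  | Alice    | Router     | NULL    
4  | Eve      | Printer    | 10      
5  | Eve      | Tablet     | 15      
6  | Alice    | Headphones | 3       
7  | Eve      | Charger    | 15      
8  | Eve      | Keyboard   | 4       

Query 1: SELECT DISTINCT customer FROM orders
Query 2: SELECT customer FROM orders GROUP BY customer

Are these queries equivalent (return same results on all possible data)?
Yes, equivalent

Both queries return: [('Alice',), ('Eve',)]

Reason: Both get unique customers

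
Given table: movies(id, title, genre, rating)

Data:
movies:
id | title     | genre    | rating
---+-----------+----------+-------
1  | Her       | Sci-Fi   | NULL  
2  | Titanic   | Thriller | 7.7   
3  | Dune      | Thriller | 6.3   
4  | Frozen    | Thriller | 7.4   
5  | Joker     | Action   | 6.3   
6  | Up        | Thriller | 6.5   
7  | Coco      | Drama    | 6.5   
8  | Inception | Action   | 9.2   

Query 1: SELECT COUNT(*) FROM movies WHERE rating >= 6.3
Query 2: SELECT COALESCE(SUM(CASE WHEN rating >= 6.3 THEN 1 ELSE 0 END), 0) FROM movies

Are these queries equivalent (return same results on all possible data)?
Yes, equivalent

Both queries return: [(7,)]

Reason: COUNT with WHERE vs conditional SUM (COALESCE handles empty-table NULL)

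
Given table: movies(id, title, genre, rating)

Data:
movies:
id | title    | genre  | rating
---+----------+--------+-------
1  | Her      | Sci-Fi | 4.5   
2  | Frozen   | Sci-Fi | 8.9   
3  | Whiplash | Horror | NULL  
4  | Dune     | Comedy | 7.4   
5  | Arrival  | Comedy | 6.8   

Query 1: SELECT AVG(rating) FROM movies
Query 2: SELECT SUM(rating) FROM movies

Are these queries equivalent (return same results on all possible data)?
No, not equivalent

Query 1 returns: [(6.9,)]
Query 2 returns: [(27.6,)]

Reason: AVG vs SUM give different aggregate values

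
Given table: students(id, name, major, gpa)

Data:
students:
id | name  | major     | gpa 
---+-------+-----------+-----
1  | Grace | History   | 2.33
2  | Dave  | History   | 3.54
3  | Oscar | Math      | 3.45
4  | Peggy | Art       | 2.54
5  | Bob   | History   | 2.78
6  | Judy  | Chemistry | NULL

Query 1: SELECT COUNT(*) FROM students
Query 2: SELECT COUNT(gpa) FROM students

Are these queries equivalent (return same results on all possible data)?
No, not equivalent

Query 1 returns: [(6,)]
Query 2 returns: [(5,)]

Reason: COUNT(*) includes NULLs, COUNT(column) excludes them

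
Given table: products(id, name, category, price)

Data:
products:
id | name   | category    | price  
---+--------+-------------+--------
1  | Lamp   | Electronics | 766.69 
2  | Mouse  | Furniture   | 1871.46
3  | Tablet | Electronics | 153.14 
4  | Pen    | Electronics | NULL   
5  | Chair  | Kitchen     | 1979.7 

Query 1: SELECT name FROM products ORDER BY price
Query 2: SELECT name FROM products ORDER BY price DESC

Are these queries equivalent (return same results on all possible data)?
No, not equivalent

Query 1 returns: [('Pen',), ('Tablet',), ('Lamp',), ('Mouse',), ('Chair',)]
Query 2 returns: [('Chair',), ('Mouse',), ('Lamp',), ('Tablet',), ('Pen',)]

Reason: ASC vs DESC gives opposite ordering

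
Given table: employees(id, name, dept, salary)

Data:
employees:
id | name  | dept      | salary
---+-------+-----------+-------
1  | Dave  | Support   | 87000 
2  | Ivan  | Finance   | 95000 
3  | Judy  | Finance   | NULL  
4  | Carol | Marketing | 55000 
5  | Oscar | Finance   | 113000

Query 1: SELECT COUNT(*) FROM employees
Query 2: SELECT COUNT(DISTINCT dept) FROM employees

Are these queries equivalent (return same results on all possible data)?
No, not equivalent

Query 1 returns: [(5,)]
Query 2 returns: [(3,)]

Reason: COUNT(*) counts rows, COUNT(DISTINCT dept) counts unique depts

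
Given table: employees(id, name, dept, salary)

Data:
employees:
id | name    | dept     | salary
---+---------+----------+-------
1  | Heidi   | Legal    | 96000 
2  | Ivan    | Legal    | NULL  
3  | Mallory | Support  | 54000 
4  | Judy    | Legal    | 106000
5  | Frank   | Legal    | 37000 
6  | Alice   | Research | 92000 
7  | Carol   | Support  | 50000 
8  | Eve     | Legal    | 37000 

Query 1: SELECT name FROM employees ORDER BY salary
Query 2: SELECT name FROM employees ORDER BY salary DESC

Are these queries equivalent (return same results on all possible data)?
No, not equivalent

Query 1 returns: [('Ivan',), ('Frank',), ('Eve',), ('Carol',), ('Mallory',), ('Alice',), ('Heidi',), ('Judy',)]
Query 2 returns: [('Judy',), ('Heidi',), ('Alice',), ('Mallory',), ('Carol',), ('Frank',), ('Eve',), ('Ivan',)]

Reason: ASC vs DESC gives opposite ordering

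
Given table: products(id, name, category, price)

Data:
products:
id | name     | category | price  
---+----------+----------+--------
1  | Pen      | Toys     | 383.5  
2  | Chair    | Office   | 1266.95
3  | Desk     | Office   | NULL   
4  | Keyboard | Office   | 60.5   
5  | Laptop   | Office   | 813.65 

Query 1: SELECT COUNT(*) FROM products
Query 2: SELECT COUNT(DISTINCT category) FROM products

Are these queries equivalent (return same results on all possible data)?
No, not equivalent

Query 1 returns: [(5,)]
Query 2 returns: [(2,)]

Reason: COUNT(*) counts rows, COUNT(DISTINCT category) counts unique categorys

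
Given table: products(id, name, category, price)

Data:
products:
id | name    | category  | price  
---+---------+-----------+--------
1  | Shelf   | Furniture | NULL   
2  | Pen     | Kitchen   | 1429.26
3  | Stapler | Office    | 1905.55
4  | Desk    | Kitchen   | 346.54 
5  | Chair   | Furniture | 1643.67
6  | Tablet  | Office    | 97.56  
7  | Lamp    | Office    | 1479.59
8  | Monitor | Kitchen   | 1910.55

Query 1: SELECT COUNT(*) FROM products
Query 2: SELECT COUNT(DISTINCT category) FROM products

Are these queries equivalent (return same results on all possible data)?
No, not equivalent

Query 1 returns: [(8,)]
Query 2 returns: [(3,)]

Reason: COUNT(*) counts rows, COUNT(DISTINCT category) counts unique categorys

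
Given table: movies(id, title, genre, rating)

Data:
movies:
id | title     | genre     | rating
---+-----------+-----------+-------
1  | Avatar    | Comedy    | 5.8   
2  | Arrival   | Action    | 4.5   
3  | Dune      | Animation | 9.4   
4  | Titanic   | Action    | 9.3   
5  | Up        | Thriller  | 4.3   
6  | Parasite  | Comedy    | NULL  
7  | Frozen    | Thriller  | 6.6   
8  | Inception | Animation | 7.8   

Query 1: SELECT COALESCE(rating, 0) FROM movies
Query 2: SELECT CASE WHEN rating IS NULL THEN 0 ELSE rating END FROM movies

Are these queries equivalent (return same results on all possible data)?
Yes, equivalent

Both queries return: [(0,), (4.3,), (4.5,), (5.8,), (6.6,), (7.8,), (9.3,), (9.4,)]

Reason: COALESCE vs CASE for NULL handling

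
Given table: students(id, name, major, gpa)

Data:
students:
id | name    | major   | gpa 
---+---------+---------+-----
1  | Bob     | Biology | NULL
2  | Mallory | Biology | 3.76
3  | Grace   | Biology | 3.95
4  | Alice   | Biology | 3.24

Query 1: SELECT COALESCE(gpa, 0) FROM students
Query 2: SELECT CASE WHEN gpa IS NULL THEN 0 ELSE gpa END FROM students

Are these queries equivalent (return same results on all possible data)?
Yes, equivalent

Both queries return: [(0,), (3.24,), (3.76,), (3.95,)]

Reason: COALESCE vs CASE for NULL handling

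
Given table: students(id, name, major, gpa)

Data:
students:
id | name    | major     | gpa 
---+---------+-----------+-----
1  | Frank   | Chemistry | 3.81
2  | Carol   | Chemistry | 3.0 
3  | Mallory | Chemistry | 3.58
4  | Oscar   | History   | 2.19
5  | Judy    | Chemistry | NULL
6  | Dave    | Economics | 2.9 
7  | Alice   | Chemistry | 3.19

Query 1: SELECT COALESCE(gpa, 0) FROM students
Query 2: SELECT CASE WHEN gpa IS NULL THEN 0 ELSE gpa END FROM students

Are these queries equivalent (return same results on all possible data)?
Yes, equivalent

Both queries return: [(0,), (2.19,), (2.9,), (3.0,), (3.19,), (3.58,), (3.81,)]

Reason: COALESCE vs CASE for NULL handling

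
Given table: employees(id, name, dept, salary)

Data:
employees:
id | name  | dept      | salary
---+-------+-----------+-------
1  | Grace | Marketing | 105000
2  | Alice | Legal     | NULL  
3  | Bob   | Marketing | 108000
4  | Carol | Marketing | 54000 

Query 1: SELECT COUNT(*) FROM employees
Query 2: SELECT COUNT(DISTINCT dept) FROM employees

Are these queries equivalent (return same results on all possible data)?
No, not equivalent

Query 1 returns: [(4,)]
Query 2 returns: [(2,)]

Reason: COUNT(*) counts rows, COUNT(DISTINCT dept) counts unique depts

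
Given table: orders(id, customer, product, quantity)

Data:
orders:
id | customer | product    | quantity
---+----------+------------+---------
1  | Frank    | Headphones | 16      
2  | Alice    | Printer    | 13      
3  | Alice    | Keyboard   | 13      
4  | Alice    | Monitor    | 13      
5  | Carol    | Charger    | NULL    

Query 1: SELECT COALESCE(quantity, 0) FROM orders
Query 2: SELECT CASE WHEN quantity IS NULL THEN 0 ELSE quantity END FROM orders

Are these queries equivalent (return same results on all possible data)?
Yes, equivalent

Both queries return: [(0,), (13,), (13,), (13,), (16,)]

Reason: COALESCE vs CASE for NULL handling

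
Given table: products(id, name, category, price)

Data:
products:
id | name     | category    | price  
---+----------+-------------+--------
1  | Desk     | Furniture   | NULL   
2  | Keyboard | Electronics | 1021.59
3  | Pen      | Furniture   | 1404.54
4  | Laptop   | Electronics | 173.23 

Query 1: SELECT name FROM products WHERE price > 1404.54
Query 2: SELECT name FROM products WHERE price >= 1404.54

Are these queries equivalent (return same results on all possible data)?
No, not equivalent

Query 1 returns: []
Query 2 returns: [('Pen',)]

Reason: > vs >= gives different results when price = 1404.54 exists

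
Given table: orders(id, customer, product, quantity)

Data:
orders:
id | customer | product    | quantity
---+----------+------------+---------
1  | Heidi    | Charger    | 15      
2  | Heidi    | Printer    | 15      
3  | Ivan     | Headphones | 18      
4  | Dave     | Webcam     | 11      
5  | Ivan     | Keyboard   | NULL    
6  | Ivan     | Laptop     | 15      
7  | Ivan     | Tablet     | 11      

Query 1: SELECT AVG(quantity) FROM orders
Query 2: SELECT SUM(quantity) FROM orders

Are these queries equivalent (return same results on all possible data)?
No, not equivalent

Query 1 returns: [(14.166666666666666,)]
Query 2 returns: [(85,)]

Reason: AVG vs SUM give different aggregate values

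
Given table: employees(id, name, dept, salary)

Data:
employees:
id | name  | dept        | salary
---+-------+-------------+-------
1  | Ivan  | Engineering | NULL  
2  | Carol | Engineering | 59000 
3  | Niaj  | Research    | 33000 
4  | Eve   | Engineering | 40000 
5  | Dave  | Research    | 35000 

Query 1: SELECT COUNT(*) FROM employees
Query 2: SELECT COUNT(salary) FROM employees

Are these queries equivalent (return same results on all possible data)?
No, not equivalent

Query 1 returns: [(5,)]
Query 2 returns: [(4,)]

Reason: COUNT(*) includes NULLs, COUNT(column) excludes them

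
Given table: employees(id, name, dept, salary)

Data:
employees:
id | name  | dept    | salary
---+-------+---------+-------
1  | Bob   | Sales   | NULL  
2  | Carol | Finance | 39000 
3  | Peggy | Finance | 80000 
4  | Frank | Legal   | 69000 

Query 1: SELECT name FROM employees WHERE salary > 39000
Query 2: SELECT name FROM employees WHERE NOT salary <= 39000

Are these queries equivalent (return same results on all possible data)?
Yes, equivalent

Both queries return: [('Frank',), ('Peggy',)]

Reason: Both filter salary > 39000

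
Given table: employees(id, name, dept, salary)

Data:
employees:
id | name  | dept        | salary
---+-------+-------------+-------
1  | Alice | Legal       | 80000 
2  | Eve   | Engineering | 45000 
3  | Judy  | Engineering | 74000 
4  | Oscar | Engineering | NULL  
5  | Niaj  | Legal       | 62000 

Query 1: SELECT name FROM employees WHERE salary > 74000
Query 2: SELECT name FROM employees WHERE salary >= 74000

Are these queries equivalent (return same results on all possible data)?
No, not equivalent

Query 1 returns: [('Alice',)]
Query 2 returns: [('Alice',), ('Judy',)]

Reason: > vs >= gives different results when salary = 74000 exists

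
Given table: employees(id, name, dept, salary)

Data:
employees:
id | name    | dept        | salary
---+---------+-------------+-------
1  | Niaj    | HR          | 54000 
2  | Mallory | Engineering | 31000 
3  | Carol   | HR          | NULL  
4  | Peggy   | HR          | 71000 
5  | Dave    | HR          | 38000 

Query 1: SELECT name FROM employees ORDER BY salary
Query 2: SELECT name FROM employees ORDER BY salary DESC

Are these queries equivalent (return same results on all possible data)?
No, not equivalent

Query 1 returns: [('Carol',), ('Mallory',), ('Dave',), ('Niaj',), ('Peggy',)]
Query 2 returns: [('Peggy',), ('Niaj',), ('Dave',), ('Mallory',), ('Carol',)]

Reason: ASC vs DESC gives opposite ordering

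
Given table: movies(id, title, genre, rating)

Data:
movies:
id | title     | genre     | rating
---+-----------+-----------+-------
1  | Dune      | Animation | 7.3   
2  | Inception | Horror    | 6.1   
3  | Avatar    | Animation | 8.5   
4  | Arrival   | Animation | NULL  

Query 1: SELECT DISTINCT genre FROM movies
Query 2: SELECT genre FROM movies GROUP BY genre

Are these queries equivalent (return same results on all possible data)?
Yes, equivalent

Both queries return: [('Animation',), ('Horror',)]

Reason: Both get unique genres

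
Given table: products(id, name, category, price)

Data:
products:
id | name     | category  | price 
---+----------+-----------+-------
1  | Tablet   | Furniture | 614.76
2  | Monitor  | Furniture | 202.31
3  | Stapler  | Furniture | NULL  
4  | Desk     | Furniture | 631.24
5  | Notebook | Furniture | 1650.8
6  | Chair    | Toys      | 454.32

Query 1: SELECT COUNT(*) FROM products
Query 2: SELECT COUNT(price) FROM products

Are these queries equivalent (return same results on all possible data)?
No, not equivalent

Query 1 returns: [(6,)]
Query 2 returns: [(5,)]

Reason: COUNT(*) includes NULLs, COUNT(column) excludes them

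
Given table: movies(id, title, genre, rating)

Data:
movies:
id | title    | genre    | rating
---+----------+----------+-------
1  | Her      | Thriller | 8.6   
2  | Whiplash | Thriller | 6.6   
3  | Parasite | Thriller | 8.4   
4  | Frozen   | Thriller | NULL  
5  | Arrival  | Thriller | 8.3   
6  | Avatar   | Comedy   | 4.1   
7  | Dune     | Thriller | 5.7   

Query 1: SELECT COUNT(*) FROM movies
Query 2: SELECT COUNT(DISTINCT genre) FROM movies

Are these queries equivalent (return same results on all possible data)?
No, not equivalent

Query 1 returns: [(7,)]
Query 2 returns: [(2,)]

Reason: COUNT(*) counts rows, COUNT(DISTINCT genre) counts unique genres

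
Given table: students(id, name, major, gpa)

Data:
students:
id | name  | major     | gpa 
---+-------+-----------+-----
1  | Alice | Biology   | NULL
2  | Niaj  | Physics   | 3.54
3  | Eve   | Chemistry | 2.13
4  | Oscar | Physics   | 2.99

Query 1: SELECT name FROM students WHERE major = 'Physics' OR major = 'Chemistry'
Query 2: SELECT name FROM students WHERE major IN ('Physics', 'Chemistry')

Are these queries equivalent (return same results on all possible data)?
Yes, equivalent

Both queries return: [('Eve',), ('Niaj',), ('Oscar',)]

Reason: OR vs IN are equivalent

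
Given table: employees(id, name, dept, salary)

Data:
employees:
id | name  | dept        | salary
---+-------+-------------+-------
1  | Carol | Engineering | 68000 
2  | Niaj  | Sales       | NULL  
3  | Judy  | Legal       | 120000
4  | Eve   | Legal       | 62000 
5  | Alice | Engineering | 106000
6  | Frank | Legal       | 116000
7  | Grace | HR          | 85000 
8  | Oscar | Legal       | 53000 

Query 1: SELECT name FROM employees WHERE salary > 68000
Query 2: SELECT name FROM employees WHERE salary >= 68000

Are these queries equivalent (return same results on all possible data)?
No, not equivalent

Query 1 returns: [('Judy',), ('Alice',), ('Frank',), ('Grace',)]
Query 2 returns: [('Carol',), ('Judy',), ('Alice',), ('Frank',), ('Grace',)]

Reason: > vs >= gives different results when salary = 68000 exists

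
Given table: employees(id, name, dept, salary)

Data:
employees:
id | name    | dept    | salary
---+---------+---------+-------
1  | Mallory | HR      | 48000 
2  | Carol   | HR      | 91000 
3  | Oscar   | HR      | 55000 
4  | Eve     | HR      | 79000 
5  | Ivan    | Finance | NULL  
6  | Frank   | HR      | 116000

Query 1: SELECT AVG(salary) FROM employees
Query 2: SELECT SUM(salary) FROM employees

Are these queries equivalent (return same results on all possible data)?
No, not equivalent

Query 1 returns: [(77800.0,)]
Query 2 returns: [(389000,)]

Reason: AVG vs SUM give different aggregate values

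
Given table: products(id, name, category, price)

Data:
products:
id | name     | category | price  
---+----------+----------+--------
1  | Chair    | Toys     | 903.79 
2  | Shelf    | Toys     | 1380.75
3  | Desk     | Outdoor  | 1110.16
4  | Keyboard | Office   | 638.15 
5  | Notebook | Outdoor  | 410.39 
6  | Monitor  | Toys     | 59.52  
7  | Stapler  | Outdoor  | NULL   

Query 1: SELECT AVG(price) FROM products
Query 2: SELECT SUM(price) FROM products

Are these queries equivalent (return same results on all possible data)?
No, not equivalent

Query 1 returns: [(750.46,)]
Query 2 returns: [(4502.76,)]

Reason: AVG vs SUM give different aggregate values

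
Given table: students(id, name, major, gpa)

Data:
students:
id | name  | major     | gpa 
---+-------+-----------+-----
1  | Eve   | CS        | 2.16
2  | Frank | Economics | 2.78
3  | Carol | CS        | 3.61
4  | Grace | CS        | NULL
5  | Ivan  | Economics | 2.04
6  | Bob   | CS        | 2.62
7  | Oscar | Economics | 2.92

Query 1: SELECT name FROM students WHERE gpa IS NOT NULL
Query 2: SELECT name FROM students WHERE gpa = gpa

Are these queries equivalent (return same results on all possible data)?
Yes, equivalent

Both queries return: [('Bob',), ('Carol',), ('Eve',), ('Frank',), ('Ivan',), ('Oscar',)]

Reason: IS NOT NULL vs self-equality (both exclude NULLs)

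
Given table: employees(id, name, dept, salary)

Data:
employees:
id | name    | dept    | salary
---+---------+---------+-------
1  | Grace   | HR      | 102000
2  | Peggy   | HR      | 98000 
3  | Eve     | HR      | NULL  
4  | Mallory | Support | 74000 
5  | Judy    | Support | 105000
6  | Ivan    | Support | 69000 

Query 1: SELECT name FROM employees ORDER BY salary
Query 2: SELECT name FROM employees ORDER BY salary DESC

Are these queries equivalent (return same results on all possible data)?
No, not equivalent

Query 1 returns: [('Eve',), ('Ivan',), ('Mallory',), ('Peggy',), ('Grace',), ('Judy',)]
Query 2 returns: [('Judy',), ('Grace',), ('Peggy',), ('Mallory',), ('Ivan',), ('Eve',)]

Reason: ASC vs DESC gives opposite ordering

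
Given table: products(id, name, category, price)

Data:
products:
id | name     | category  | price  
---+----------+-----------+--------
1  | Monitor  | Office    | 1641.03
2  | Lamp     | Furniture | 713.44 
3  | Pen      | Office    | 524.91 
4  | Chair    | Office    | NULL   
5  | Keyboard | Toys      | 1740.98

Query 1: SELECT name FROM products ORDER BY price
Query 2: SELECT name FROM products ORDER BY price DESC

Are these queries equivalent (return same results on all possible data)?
No, not equivalent

Query 1 returns: [('Chair',), ('Pen',), ('Lamp',), ('Monitor',), ('Keyboard',)]
Query 2 returns: [('Keyboard',), ('Monitor',), ('Lamp',), ('Pen',), ('Chair',)]

Reason: ASC vs DESC gives opposite ordering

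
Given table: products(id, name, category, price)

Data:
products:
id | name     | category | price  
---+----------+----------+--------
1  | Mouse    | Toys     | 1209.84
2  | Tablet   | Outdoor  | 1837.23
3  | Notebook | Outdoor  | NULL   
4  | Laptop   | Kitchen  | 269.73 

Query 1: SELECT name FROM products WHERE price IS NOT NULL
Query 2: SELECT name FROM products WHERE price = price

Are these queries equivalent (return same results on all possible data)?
Yes, equivalent

Both queries return: [('Laptop',), ('Mouse',), ('Tablet',)]

Reason: IS NOT NULL vs self-equality (both exclude NULLs)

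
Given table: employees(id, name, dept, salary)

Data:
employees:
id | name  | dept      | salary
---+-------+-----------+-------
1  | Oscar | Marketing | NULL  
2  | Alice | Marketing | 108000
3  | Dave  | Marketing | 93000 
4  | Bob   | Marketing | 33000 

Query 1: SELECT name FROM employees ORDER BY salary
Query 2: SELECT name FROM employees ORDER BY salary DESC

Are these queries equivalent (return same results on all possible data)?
No, not equivalent

Query 1 returns: [('Oscar',), ('Bob',), ('Dave',), ('Alice',)]
Query 2 returns: [('Alice',), ('Dave',), ('Bob',), ('Oscar',)]

Reason: ASC vs DESC gives opposite ordering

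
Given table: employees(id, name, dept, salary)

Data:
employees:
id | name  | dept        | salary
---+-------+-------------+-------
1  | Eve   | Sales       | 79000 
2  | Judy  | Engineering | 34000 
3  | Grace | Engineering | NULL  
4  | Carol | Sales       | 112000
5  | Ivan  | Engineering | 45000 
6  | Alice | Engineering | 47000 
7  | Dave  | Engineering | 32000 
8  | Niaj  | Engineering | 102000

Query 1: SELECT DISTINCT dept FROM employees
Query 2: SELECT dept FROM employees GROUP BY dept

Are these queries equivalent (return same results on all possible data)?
Yes, equivalent

Both queries return: [('Engineering',), ('Sales',)]

Reason: Both get unique depts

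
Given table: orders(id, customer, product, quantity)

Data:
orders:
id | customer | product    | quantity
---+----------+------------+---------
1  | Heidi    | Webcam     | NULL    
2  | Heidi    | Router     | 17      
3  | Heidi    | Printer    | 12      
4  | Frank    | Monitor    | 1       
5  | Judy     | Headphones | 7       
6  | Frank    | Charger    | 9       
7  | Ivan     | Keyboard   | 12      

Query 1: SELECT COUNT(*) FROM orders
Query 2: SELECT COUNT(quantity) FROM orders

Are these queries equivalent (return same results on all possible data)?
No, not equivalent

Query 1 returns: [(7,)]
Query 2 returns: [(6,)]

Reason: COUNT(*) includes NULLs, COUNT(column) excludes them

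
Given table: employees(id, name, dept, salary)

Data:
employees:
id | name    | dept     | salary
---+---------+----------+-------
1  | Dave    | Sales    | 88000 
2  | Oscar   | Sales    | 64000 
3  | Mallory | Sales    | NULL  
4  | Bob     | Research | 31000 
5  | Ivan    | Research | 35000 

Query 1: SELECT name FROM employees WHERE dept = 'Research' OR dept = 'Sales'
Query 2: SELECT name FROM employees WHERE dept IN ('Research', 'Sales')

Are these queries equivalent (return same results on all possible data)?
Yes, equivalent

Both queries return: [('Bob',), ('Dave',), ('Ivan',), ('Mallory',), ('Oscar',)]

Reason: OR vs IN are equivalent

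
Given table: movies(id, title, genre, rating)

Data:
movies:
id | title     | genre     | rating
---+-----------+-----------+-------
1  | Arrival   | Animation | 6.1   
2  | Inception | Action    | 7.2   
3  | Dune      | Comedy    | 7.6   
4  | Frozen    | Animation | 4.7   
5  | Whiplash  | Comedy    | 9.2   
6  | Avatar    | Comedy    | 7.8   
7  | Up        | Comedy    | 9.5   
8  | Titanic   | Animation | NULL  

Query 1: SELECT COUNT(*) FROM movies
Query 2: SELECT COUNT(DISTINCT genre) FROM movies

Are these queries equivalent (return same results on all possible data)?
No, not equivalent

Query 1 returns: [(8,)]
Query 2 returns: [(3,)]

Reason: COUNT(*) counts rows, COUNT(DISTINCT genre) counts unique genres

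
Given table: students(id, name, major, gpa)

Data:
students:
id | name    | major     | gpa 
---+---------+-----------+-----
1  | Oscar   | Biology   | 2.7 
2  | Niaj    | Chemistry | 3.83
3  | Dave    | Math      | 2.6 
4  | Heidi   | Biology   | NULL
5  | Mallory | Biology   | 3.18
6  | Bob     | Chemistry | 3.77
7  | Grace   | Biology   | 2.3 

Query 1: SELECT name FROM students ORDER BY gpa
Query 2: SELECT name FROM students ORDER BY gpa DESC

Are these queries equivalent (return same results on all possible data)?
No, not equivalent

Query 1 returns: [('Heidi',), ('Grace',), ('Dave',), ('Oscar',), ('Mallory',), ('Bob',), ('Niaj',)]
Query 2 returns: [('Niaj',), ('Bob',), ('Mallory',), ('Oscar',), ('Dave',), ('Grace',), ('Heidi',)]

Reason: ASC vs DESC gives opposite ordering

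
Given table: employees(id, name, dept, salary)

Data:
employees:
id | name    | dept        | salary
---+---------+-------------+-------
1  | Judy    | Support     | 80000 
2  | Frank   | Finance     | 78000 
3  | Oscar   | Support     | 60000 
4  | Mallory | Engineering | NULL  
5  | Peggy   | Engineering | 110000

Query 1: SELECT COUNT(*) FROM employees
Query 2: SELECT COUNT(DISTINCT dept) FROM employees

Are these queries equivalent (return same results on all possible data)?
No, not equivalent

Query 1 returns: [(5,)]
Query 2 returns: [(3,)]

Reason: COUNT(*) counts rows, COUNT(DISTINCT dept) counts unique depts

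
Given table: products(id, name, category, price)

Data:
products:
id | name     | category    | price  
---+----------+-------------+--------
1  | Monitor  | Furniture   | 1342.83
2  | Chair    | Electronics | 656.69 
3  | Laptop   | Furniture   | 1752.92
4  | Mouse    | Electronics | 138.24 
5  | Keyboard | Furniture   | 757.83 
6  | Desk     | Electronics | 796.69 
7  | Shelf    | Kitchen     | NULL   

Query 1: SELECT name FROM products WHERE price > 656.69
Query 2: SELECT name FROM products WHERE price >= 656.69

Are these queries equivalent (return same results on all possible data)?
No, not equivalent

Query 1 returns: [('Monitor',), ('Laptop',), ('Keyboard',), ('Desk',)]
Query 2 returns: [('Monitor',), ('Chair',), ('Laptop',), ('Keyboard',), ('Desk',)]

Reason: > vs >= gives different results when price = 656.69 exists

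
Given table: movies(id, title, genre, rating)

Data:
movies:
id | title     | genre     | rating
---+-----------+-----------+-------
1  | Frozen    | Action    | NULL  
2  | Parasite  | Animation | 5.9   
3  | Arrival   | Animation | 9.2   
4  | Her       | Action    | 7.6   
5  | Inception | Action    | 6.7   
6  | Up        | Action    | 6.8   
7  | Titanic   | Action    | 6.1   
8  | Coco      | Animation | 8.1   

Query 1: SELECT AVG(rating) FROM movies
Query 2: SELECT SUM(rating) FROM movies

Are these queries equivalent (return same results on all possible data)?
No, not equivalent

Query 1 returns: [(7.2,)]
Query 2 returns: [(50.4,)]

Reason: AVG vs SUM give different aggregate values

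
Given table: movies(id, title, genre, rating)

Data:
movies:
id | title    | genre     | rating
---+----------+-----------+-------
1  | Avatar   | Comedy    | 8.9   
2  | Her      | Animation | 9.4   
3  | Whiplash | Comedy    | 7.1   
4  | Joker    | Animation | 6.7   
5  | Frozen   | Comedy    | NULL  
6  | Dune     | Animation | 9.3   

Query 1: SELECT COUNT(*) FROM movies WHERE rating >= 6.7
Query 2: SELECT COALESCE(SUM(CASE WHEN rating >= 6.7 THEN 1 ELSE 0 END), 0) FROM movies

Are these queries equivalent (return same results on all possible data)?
Yes, equivalent

Both queries return: [(5,)]

Reason: COUNT with WHERE vs conditional SUM (COALESCE handles empty-table NULL)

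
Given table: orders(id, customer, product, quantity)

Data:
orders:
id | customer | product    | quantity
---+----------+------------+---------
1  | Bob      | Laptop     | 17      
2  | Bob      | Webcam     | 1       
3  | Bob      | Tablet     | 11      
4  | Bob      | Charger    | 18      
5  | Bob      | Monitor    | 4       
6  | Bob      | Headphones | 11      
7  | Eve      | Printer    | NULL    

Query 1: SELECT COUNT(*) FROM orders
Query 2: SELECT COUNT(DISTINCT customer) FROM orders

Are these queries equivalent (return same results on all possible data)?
No, not equivalent

Query 1 returns: [(7,)]
Query 2 returns: [(2,)]

Reason: COUNT(*) counts rows, COUNT(DISTINCT customer) counts unique customers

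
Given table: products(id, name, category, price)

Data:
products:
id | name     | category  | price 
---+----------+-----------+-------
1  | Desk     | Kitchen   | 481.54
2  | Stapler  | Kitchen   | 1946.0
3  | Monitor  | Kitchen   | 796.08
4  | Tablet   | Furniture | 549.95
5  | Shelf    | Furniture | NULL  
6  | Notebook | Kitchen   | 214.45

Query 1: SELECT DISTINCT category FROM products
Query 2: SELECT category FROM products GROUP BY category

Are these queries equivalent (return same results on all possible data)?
Yes, equivalent

Both queries return: [('Furniture',), ('Kitchen',)]

Reason: Both get unique categorys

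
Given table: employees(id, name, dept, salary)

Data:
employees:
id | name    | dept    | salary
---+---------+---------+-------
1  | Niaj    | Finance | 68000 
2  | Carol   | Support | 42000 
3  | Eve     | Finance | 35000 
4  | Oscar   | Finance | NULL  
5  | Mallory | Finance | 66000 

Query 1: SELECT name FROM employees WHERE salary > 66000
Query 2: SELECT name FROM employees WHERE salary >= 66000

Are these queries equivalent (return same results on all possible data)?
No, not equivalent

Query 1 returns: [('Niaj',)]
Query 2 returns: [('Niaj',), ('Mallory',)]

Reason: > vs >= gives different results when salary = 66000 exists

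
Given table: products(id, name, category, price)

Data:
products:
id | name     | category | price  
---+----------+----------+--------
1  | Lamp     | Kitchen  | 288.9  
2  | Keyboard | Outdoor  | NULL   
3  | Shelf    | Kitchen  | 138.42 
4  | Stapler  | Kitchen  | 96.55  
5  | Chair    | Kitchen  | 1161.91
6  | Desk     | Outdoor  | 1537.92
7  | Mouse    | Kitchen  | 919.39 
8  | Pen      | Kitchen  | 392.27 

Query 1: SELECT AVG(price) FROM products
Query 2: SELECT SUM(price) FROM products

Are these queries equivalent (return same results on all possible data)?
No, not equivalent

Query 1 returns: [(647.9085714285713,)]
Query 2 returns: [(4535.36,)]

Reason: AVG vs SUM give different aggregate values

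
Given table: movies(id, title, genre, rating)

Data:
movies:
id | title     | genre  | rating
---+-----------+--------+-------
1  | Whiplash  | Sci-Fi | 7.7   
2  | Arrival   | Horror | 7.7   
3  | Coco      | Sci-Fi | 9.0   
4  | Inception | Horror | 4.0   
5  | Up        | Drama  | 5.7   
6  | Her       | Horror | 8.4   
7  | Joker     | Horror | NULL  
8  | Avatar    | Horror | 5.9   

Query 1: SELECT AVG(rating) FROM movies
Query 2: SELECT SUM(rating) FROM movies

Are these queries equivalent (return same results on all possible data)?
No, not equivalent

Query 1 returns: [(6.914285714285714,)]
Query 2 returns: [(48.4,)]

Reason: AVG vs SUM give different aggregate values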